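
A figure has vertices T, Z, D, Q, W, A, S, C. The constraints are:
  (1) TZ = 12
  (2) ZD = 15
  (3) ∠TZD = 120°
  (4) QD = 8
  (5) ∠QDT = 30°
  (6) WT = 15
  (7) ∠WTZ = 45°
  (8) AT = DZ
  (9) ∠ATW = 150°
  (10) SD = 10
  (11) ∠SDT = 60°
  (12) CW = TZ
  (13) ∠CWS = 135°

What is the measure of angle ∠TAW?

From the given relations: AT = DZ = 15.
Step 1: By the law of cosines on triangle ATW: AW² = 15² + 15² − 2·15·15·cos(150°) = 839.71, so AW ≈ 28.98.
Step 2: By the inverse law of cosines on triangle TAW: cos(∠TAW) = (15² + 28.98² − 15²) / (2·15·28.98) = 839.71/869.33 = 0.9659, so ∠TAW = 15°.

Therefore, the measure of angle ∠TAW = 15°.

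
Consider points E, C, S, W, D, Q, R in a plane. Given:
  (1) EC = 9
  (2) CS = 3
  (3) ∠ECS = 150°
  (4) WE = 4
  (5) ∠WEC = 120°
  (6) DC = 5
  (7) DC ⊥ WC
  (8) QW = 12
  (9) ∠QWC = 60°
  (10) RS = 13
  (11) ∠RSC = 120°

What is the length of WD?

Step 1: By the law of cosines on triangle CEW: CW² = 9² + 4² − 2·9·4·cos(120°) = 133, so CW = √133.
Step 2: By the law of cosines on triangle WCD: WD² = √133² + 5² − 2·√133·5·cos(90°) = 158, so WD = √158.

Therefore, the length of WD = √158.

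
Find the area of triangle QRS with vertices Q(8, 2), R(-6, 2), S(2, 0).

The Shoelace formula computes the area from vertex coordinates by summing cross products.
For vertices (8,2), (-6,2), (2,0):
Signed sum = 8*2 - -6*2 + -6*0 - 2*2 + 2*2 - 8*0
= 28 + -4 + 4 = 28
Area = (1/2)|28| = 14.

14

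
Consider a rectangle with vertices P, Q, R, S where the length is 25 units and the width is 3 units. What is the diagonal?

d = sqrt(25^2 + 3^2) = sqrt(634)

sqrt(634)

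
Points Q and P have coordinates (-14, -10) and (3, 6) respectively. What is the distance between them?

d = sqrt((3 - -14)^2 + (6 - -10)^2)
d = sqrt(17^2 + 16^2)
d = sqrt(289 + 256)
d = sqrt(545)

sqrt(545)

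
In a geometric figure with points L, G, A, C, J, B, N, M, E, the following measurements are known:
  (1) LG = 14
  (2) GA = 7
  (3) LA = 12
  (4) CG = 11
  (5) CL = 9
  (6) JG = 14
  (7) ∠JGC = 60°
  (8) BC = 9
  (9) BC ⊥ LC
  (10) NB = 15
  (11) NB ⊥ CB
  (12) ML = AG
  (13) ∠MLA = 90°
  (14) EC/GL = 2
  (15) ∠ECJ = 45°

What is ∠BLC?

Step 1: By the law of cosines on triangle LCB: LB² = 9² + 9² − 2·9·9·cos(90°) = 162, so LB = 9·√2.
Step 2: By the inverse law of cosines on triangle BLC: cos(∠BLC) = ((9·√2)² + 9² − 9²) / (2·9·√2·9) = 162/229.1 = 0.7071, so ∠BLC = 45°.

Therefore, the measure of angle ∠BLC = 45°.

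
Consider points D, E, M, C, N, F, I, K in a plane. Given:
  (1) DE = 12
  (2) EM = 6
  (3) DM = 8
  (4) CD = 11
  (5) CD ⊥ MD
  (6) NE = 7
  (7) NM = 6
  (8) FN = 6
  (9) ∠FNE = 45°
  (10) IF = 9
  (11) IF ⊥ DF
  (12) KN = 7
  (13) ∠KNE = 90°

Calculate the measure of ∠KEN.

Step 1: By the law of cosines on triangle ENK: EK² = 7² + 7² − 2·7·7·cos(90°) = 98, so EK = 7·√2.
Step 2: By the inverse law of cosines on triangle KEN: cos(∠KEN) = ((7·√2)² + 7² − 7²) / (2·7·√2·7) = 98/138.59 = 0.7071, so ∠KEN = 45°.

Therefore, the measure of angle ∠KEN = 45°.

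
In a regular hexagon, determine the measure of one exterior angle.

Each exterior angle of a regular n-gon is 360 / n.
For n = 6: 360 / 6 = 60 degrees.

60 degrees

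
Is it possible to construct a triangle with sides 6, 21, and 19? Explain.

Check all three triangle inequalities:
6 + 21 = 27 > 19 ✓
6 + 19 = 25 > 21 ✓
21 + 19 = 40 > 6 ✓
All conditions hold, so these sides form a valid triangle.

Yes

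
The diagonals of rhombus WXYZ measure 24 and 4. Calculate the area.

The diagonals of a rhombus divide it into four right triangles.
Each triangle has legs 24/ 2 = 12 and 4/2 = 2, so each has area (1/2)*12*2 = 12.
Four such triangles give total area = (d1 * d2) / 2 = 48.

48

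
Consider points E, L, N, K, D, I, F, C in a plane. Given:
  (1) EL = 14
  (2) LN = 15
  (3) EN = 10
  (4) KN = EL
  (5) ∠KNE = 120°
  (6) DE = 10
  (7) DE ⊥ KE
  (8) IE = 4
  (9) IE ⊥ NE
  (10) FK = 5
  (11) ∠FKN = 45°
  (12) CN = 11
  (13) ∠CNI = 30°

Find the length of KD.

From the given relations: KN = EL = 14.
Step 1: By the law of cosines on triangle ENK: EK² = 10² + 14² − 2·10·14·cos(120°) = 436, so EK = 2·√109.
Step 2: By the law of cosines on triangle KED: KD² = (2·√109)² + 10² − 2·2·√109·10·cos(90°) = 536, so KD = 2·√134.

Therefore, the length of KD = 2·√134.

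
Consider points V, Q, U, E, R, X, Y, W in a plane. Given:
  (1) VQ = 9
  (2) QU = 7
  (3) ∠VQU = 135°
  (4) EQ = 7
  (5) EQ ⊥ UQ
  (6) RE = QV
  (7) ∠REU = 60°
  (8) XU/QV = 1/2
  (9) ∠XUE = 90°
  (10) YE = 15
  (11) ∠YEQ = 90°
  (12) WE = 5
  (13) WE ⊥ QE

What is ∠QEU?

Step 1: By the law of cosines on triangle EQU: EU² = 7² + 7² − 2·7·7·cos(90°) = 98, so EU = 7·√2.
Step 2: By the inverse law of cosines on triangle QEU: cos(∠QEU) = (7² + (7·√2)² − 7²) / (2·7·7·√2) = 98/138.59 = 0.7071, so ∠QEU = 45°.

Therefore, the measure of angle ∠QEU = 45°.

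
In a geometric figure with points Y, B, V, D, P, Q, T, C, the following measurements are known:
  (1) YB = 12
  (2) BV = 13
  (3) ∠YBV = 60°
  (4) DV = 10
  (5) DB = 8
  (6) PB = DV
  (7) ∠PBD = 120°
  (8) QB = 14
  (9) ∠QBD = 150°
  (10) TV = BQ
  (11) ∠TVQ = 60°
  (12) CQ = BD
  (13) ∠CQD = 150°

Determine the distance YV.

Step 1: By the law of cosines on triangle YBV: YV² = 12² + 13² − 2·12·13·cos(60°) = 157, so YV = √157.

Therefore, the length of YV = √157.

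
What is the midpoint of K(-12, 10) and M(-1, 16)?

The midpoint is the point halfway along the segment.
Move half the horizontal distance: -12 + (-1 - -12)/2 = -12 + 11/2 = -13/2
Move half the vertical distance: 10 + (16 - 10)/2 = 10 + 6/2 = 13
Midpoint = (-13/2, 13)

(-13/2, 13)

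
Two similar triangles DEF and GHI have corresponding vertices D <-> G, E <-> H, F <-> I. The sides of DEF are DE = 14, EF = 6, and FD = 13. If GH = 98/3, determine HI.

k = 98/3/14 = 7/3. HI = 7/3 * 6 = 14.

14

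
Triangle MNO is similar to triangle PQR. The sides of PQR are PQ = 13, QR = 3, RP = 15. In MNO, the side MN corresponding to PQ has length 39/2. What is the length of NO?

Similar triangles have proportional sides. Setting up the proportion:
MN / PQ = NO / QR
39/2 / 13 = NO / 3
NO = 3 * 39/2 / 13 = 9/2.

9/2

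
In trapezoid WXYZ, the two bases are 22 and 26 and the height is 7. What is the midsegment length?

The midsegment of a trapezoid = (base1 + base2) / 2
midsegment = (22 + 26) / 2
midsegment = 48 / 2
midsegment = 24

24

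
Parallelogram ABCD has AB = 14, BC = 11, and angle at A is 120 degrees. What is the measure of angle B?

Opposite sides of a parallelogram are parallel, so consecutive angles form co-interior angles on a transversal.
Co-interior angles sum to 180°, giving angle B = 180 - 120 = 60 degrees.

60 degrees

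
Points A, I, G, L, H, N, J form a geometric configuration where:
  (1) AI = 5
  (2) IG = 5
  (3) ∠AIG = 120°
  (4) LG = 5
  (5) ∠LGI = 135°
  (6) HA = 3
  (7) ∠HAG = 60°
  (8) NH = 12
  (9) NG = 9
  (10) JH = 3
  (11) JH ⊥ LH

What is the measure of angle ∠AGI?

Step 1: By the law of cosines on triangle GIA: GA² = 5² + 5² − 2·5·5·cos(120°) = 75, so GA = 5·√3.
Step 2: By the inverse law of cosines on triangle AGI: cos(∠AGI) = ((5·√3)² + 5² − 5²) / (2·5·√3·5) = 75/86.6 = 0.866, so ∠AGI = 30°.

Therefore, the measure of angle ∠AGI = 30°.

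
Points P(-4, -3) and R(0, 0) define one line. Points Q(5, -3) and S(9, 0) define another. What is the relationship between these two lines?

Slope of line 1: m1 = (0 - -3)/(0 - -4) = 3/4 = 3/4
Slope of line 2: m2 = (0 - -3)/(9 - 5) = 3/4 = 3/4
Since m1 = m2 = 3/4, the lines are parallel.

Parallel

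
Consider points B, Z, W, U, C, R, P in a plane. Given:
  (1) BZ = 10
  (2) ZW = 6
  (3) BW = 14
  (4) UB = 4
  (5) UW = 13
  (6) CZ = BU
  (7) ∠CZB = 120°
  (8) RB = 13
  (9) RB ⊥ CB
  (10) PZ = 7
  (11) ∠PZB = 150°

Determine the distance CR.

From the given relations: CZ = BU = 4.
Step 1: By the law of cosines on triangle BZC: BC² = 10² + 4² − 2·10·4·cos(120°) = 156, so BC = 2·√39.
Step 2: By the law of cosines on triangle CBR: CR² = (2·√39)² + 13² − 2·2·√39·13·cos(90°) = 325, so CR = 5·√13.

Therefore, the length of CR = 5·√13.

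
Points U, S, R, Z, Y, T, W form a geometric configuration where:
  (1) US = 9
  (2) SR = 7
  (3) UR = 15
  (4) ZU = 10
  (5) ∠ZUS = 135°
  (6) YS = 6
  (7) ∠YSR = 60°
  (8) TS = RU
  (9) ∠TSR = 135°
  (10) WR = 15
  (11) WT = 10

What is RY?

Step 1: By the law of cosines on triangle RSY: RY² = 7² + 6² − 2·7·6·cos(60°) = 43, so RY = √43.

Therefore, the length of RY = √43.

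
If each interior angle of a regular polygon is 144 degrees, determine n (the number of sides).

The exterior angle is the supplement of the interior angle: 180 - 144 = 36 degrees.
Since the exterior angles of any convex polygon sum to 360 degrees, the number of sides is 360 / 36 = 10.

10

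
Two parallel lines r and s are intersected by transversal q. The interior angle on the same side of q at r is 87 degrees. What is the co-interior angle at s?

Co-interior angles sum to 180: 180 - 87 = 93 degrees.

93 degrees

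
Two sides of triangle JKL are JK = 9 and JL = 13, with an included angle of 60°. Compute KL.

When two sides and the included angle are known, the law of cosines gives the third side.
c^2 = a^2 + b^2 - 2ab cos(C) generalizes the Pythagorean theorem to non-right triangles.
Here: KL^2 = 81 + 169 - 234*(1/2) = 133
KL = sqrt(133)

sqrt(133)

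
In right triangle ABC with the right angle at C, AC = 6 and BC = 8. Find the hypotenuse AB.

In a right triangle, the square of the hypotenuse equals the sum of the squares of the two legs.
The legs are 6 and 8, so the hypotenuse = sqrt(36 + 64) = sqrt(100) = 10.

10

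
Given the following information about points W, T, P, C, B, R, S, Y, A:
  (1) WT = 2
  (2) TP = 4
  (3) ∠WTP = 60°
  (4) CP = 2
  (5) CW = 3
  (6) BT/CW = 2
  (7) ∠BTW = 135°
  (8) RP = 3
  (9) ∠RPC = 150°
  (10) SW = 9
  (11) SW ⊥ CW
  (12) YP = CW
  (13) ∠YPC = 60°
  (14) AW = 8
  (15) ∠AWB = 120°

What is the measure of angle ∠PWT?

Step 1: By the law of cosines on triangle WTP: WP² = 2² + 4² − 2·2·4·cos(60°) = 12, so WP = 2·√3.
Step 2: By the inverse law of cosines on triangle PWT: cos(∠PWT) = ((2·√3)² + 2² − 4²) / (2·2·√3·2) = 0/13.86 = 0, so ∠PWT = 90°.

Therefore, the measure of angle ∠PWT = 90°.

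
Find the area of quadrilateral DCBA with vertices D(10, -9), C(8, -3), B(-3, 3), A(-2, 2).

Shoelace: sum of cross terms = 55, Area = (1/2)|55| = 55/2

55/2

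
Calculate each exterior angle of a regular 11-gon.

Each exterior angle of a regular n-gon is 360 / n.
For n = 11: 360 / 11 = 360/11 degrees.

360/11 degrees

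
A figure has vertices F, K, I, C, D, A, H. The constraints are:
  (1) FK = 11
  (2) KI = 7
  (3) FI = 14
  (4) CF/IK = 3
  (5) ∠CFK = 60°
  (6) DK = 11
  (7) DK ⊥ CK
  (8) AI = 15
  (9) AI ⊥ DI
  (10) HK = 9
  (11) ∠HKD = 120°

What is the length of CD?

From the given relations: CF = 3·IK = 3·7 = 21.
Step 1: By the law of cosines on triangle CFK: CK² = 21² + 11² − 2·21·11·cos(60°) = 331, so CK ≈ 18.19.
Step 2: By the law of cosines on triangle CKD: CD² = 18.19² + 11² − 2·18.19·11·cos(90°) = 452, so CD = 2·√113.

Therefore, the length of CD = 2·√113.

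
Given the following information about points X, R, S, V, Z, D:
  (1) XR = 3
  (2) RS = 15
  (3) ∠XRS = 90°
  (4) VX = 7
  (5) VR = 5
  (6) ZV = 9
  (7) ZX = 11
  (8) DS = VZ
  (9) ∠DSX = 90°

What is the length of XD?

From the given relations: DS = VZ = 9.
Step 1: By the law of cosines on triangle XRS: XS² = 3² + 15² − 2·3·15·cos(90°) = 234, so XS = 3·√26.
Step 2: By the law of cosines on triangle XSD: XD² = (3·√26)² + 9² − 2·3·√26·9·cos(90°) = 315, so XD = 3·√35.

Therefore, the length of XD = 3·√35.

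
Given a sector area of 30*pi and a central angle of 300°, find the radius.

Sector area A = πr² × θ/360, so r² = 360A / (πθ).
r² = 360 × 30*pi / (π × 300)
r² = 36
r = 6

6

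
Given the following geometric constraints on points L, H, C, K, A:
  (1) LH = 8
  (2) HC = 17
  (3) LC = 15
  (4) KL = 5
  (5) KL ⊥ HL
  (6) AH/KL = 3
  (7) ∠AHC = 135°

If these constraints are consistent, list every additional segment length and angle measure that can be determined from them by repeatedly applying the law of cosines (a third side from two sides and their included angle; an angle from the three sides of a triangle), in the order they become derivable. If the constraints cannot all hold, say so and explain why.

The constraints are consistent. Derivable facts, in order:
After 1 step:
- CA ≈ 29.57
- HK = √89
- ∠CHL = 61.93°
- ∠CLH = 90°
- ∠HCL = 28.07°
After 2 steps:
- ∠ACH = 21.02°
- ∠CAH = 23.98°
- ∠HKL = 57.99°
- ∠KHL = 32.01°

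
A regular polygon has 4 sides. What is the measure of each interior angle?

Each interior angle of a regular n-gon is (n - 2) * 180 / n.
For n = 4: (4 - 2) * 180 / 4 = 360/4 = 90 degrees.

90 degrees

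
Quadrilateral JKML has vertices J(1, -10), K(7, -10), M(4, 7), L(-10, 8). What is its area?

The Shoelace formula works by pairing each vertex with the next (cycling back to the first).
For each pair, compute x_i*y_(i+1) - x_(i+1)*y_i:
  (1*-10 - 7*-10) = 60
  (7*7 - 4*-10) = 89
  (4*8 - -10*7) = 102
  (-10*-10 - 1*8) = 92
Taking half the absolute value of the total: Area = (1/2)(343) = 343/2.

343/2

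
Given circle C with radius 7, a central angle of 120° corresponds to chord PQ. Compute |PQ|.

Drop a perpendicular from the center to the chord, bisecting both the chord and the central angle.
Each half-chord = r sin(θ/2) = 7 sin(60°).
The full chord = 2 × 7 × sin(60°) = 7*sqrt(3).

7*sqrt(3)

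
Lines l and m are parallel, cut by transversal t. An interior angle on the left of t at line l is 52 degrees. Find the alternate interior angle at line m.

Alternate interior angles formed by parallel lines and a transversal are equal.
The given angle is 52 degrees.
The alternate interior angle = 52 degrees.

52 degrees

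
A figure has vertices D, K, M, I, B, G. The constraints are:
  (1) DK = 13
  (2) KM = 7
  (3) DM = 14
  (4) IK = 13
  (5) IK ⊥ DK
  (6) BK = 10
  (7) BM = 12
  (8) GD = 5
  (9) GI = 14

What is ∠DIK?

Step 1: By the law of cosines on triangle IKD: ID² = 13² + 13² − 2·13·13·cos(90°) = 338, so ID = 13·√2.
Step 2: By the inverse law of cosines on triangle DIK: cos(∠DIK) = ((13·√2)² + 13² − 13²) / (2·13·√2·13) = 338/478 = 0.7071, so ∠DIK = 45°.

Therefore, the measure of angle ∠DIK = 45°.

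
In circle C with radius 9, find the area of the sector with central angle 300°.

Sector area = π(9²)(5/6) = 135*pi/2

135*pi/2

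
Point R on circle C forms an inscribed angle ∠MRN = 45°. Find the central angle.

The inscribed angle theorem states that a central angle is always twice any inscribed angle that subtends the same arc.
Since the inscribed angle is 45°, the central angle = 2 × 45° = 90°.

90°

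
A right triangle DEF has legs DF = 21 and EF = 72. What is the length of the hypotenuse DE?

In a right triangle, the square of the hypotenuse equals the sum of the squares of the two legs.
The legs are 21 and 72, so the hypotenuse = sqrt(441 + 5184) = sqrt(5625) = 75.

75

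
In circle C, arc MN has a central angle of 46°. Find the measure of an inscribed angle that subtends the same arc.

An inscribed angle intercepts an arc from a point on the circle, while the central angle intercepts the same arc from the center.
The inscribed angle is always half the central angle: 46° / 2 = 23°.

23°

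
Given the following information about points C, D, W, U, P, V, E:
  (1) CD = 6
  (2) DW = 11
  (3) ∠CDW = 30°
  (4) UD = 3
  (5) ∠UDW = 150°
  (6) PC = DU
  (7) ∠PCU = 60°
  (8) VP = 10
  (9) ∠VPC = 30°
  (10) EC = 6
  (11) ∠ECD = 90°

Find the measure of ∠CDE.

Step 1: By the law of cosines on triangle DCE: DE² = 6² + 6² − 2·6·6·cos(90°) = 72, so DE = 6·√2.
Step 2: By the inverse law of cosines on triangle CDE: cos(∠CDE) = (6² + (6·√2)² − 6²) / (2·6·6·√2) = 72/101.82 = 0.7071, so ∠CDE = 45°.

Therefore, the measure of angle ∠CDE = 45°.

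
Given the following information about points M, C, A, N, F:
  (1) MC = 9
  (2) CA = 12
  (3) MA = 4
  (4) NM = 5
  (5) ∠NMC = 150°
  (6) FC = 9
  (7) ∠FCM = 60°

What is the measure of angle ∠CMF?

Step 1: By the law of cosines on triangle MCF: MF² = 9² + 9² − 2·9·9·cos(60°) = 81, so MF = 9.
Step 2: By the inverse law of cosines on triangle CMF: cos(∠CMF) = (9² + 9² − 9²) / (2·9·9) = 81/162 = 0.5, so ∠CMF = 60°.

Therefore, the measure of angle ∠CMF = 60°.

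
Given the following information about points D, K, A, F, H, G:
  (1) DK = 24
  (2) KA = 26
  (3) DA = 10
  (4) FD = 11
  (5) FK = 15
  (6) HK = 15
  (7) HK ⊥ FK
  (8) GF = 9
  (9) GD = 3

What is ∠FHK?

Step 1: By the law of cosines on triangle HKF: HF² = 15² + 15² − 2·15·15·cos(90°) = 450, so HF = 15·√2.
Step 2: By the inverse law of cosines on triangle FHK: cos(∠FHK) = ((15·√2)² + 15² − 15²) / (2·15·√2·15) = 450/636.4 = 0.7071, so ∠FHK = 45°.

Therefore, the measure of angle ∠FHK = 45°.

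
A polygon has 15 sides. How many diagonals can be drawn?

Total line segments between 15 vertices = C(15,2) = 105.
Subtract the 15 sides: 105 - 15 = 90 diagonals.

90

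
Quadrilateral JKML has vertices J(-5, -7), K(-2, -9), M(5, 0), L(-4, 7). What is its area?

Using the Shoelace formula for a quadrilateral (vertices in order):
Area = (1/2)|sum of (x_i * y_(i+1) - x_(i+1) * y_i)|
Terms: (-5*-9 - -2*-7) = 31, (-2*0 - 5*-9) = 45, (5*7 - -4*0) = 35, (-4*-7 - -5*7) = 63
Sum = 174
Area = (1/2)(174) = 87

87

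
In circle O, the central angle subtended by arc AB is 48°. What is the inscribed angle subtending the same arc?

An inscribed angle intercepts an arc from a point on the circle, while the central angle intercepts the same arc from the center.
The inscribed angle is always half the central angle: 48° / 2 = 24°.

24°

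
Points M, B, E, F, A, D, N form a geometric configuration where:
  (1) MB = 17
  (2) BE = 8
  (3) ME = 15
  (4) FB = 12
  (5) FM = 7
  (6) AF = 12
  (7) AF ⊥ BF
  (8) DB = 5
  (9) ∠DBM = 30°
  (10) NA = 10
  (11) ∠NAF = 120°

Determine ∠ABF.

Step 1: By the law of cosines on triangle BFA: BA² = 12² + 12² − 2·12·12·cos(90°) = 288, so BA = 12·√2.
Step 2: By the inverse law of cosines on triangle ABF: cos(∠ABF) = ((12·√2)² + 12² − 12²) / (2·12·√2·12) = 288/407.29 = 0.7071, so ∠ABF = 45°.

Therefore, the measure of angle ∠ABF = 45°.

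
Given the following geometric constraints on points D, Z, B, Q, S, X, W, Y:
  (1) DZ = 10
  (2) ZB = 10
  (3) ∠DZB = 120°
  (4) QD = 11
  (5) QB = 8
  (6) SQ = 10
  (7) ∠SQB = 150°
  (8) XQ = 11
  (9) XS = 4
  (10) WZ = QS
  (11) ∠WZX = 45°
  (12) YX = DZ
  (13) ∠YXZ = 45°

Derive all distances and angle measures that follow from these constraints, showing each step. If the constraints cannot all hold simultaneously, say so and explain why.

The constraints are consistent.

From the given relations:
  WZ = QS = 10
  YX = DZ = 10

Step 1: From DZ = 10, ZB = 10, and ∠DZB = 120°, by the law of cosines:
  DB² = DZ² + ZB² - 2·DZ·ZB·cos(120°) = 100 + 100 + 100 = 300
  DB = 10·√3

Step 2: From BQ = 8, QS = 10, and ∠BQS = 150°, by the law of cosines:
  BS² = BQ² + QS² - 2·BQ·QS·cos(150°) = 64 + 100 + 138.6 = 302.6
  BS ≈ 17.39

Step 3: From QS = 10, QX = 11, SX = 4, by the inverse law of cosines:
  cos(∠SQX) = (QS² + QX² - SX²) / (2·QS·QX)
  ∠SQX = 21.28°

Step 4: From SQ = 10, SX = 4, QX = 11, by the inverse law of cosines:
  cos(∠QSX) = (SQ² + SX² - QX²) / (2·SQ·SX)
  ∠QSX = 93.58°

Step 5: From XQ = 11, XS = 4, QS = 10, by the inverse law of cosines:
  cos(∠QXS) = (XQ² + XS² - QS²) / (2·XQ·XS)
  ∠QXS = 65.14°

Step 6: From DB = 10·√3, DQ = 11, BQ = 8, by the inverse law of cosines:
  cos(∠BDQ) = (DB² + DQ² - BQ²) / (2·DB·DQ)
  ∠BDQ = 20.47°

Step 7: From DB = 10·√3, DZ = 10, BZ = 10, by the inverse law of cosines:
  cos(∠BDZ) = (DB² + DZ² - BZ²) / (2·DB·DZ)
  ∠BDZ = 30°

Step 8: From BD = 10·√3, BQ = 8, DQ = 11, by the inverse law of cosines:
  cos(∠DBQ) = (BD² + BQ² - DQ²) / (2·BD·BQ)
  ∠DBQ = 28.74°

Step 9: From BD = 10·√3, BZ = 10, DZ = 10, by the inverse law of cosines:
  cos(∠DBZ) = (BD² + BZ² - DZ²) / (2·BD·BZ)
  ∠DBZ = 30°

Step 10: From BQ = 8, BS = 17.39, QS = 10, by the inverse law of cosines:
  cos(∠QBS) = (BQ² + BS² - QS²) / (2·BQ·BS)
  ∠QBS = 16.71°

Step 11: From QB = 8, QD = 11, BD = 10·√3, by the inverse law of cosines:
  cos(∠BQD) = (QB² + QD² - BD²) / (2·QB·QD)
  ∠BQD = 130.8°

Step 12: From SB = 17.39, SQ = 10, BQ = 8, by the inverse law of cosines:
  cos(∠BSQ) = (SB² + SQ² - BQ²) / (2·SB·SQ)
  ∠BSQ = 13.29°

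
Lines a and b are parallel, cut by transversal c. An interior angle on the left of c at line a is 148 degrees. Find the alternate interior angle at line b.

Alternate interior angles are equal: 148 degrees.

148 degrees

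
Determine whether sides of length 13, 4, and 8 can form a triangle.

No.
The triangle inequality is violated: 4 + 8 = 12 ≤ 13.
These lengths cannot form a triangle.

No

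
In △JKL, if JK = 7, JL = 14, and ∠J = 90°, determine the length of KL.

The included angle is 90°, so the triangle is right-angled at J. The opposite side KL is the hypotenuse.
By the Pythagorean theorem: KL = sqrt(7^2 + 14^2) = sqrt(245) = 7*sqrt(5).

7*sqrt(5)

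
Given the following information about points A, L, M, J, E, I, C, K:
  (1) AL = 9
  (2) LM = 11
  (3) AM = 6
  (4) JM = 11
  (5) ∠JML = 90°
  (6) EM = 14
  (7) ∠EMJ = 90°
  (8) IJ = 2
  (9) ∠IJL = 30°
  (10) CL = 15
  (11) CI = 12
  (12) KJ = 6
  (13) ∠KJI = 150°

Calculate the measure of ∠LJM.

Step 1: By the law of cosines on triangle JML: JL² = 11² + 11² − 2·11·11·cos(90°) = 242, so JL = 11·√2.
Step 2: By the inverse law of cosines on triangle LJM: cos(∠LJM) = ((11·√2)² + 11² − 11²) / (2·11·√2·11) = 242/342.24 = 0.7071, so ∠LJM = 45°.

Therefore, the measure of angle ∠LJM = 45°.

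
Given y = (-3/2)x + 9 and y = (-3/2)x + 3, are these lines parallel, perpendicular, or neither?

Slope of line 1: m1 = -3/2
Slope of line 2: m2 = -3/2
Two lines are parallel if and only if they have equal slopes (or both are vertical).
Here m1 = m2 = -3/2, confirming the lines are parallel.

Parallel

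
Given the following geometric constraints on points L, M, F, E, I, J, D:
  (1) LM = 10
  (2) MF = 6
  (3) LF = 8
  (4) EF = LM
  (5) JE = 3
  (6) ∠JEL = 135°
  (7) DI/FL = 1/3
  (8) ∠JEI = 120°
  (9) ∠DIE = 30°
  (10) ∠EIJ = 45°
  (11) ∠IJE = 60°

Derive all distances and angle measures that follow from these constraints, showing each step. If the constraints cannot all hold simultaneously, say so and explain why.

These constraints are not satisfiable: (8), (10) and (11) are the three interior angles of triangle JEI, which must sum to 180°, but 120° + 45° + 60° = 225°. No planar figure meets all of them, so nothing further can be derived.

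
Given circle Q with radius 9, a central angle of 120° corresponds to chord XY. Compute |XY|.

Chord = 2(9) sin(60°) = 9*sqrt(3)

9*sqrt(3)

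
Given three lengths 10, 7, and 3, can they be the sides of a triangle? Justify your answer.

The longest side is 10. The other two sides sum to 3 + 7 = 10.
Since 10 ≤ 10, the two shorter sides cannot reach around to close the triangle.

No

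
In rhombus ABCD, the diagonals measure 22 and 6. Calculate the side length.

The diagonals of a rhombus bisect each other at right angles.
Half-diagonals: 22/2 = 11 and 6/2 = 3
side = sqrt(11^2 + 3^2)
side = sqrt(121 + 9)
side = sqrt(130)

sqrt(130)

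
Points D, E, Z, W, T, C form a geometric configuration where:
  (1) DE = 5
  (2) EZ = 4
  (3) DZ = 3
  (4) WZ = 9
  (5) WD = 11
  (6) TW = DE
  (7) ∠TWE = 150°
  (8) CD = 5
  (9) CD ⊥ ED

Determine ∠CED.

Step 1: By the law of cosines on triangle EDC: EC² = 5² + 5² − 2·5·5·cos(90°) = 50, so EC = 5·√2.
Step 2: By the inverse law of cosines on triangle CED: cos(∠CED) = ((5·√2)² + 5² − 5²) / (2·5·√2·5) = 50/70.71 = 0.7071, so ∠CED = 45°.

Therefore, the measure of angle ∠CED = 45°.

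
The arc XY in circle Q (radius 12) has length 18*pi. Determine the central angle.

θ = 360 × 18*pi / (2π × 12) = 270° (rearranging arc length formula).

270°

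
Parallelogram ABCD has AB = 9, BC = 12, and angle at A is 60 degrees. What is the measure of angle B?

In a parallelogram, consecutive angles are supplementary (sum to 180°).
angle B = 180 - angle A
angle B = 180 - 60
angle B = 120 degrees

120 degrees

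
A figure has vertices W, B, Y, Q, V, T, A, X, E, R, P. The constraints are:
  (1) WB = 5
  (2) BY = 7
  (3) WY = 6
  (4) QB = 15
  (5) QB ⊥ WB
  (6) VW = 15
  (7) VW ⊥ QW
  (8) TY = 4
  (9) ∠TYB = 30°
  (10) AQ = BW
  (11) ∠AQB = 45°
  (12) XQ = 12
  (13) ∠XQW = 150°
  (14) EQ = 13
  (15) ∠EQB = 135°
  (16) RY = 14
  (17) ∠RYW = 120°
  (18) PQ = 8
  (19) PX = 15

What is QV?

Step 1: By the law of cosines on triangle QBW: QW² = 15² + 5² − 2·15·5·cos(90°) = 250, so QW = 5·√10.
Step 2: By the law of cosines on triangle QWV: QV² = (5·√10)² + 15² − 2·5·√10·15·cos(90°) = 475, so QV = 5·√19.

Therefore, the length of QV = 5·√19.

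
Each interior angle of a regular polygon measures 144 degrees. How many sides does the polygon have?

Each interior angle of a regular n-gon is (n - 2) * 180 / n.
Setting this equal to 144:
(n - 2) * 180 / n = 144
Each exterior angle = 180 - 144 = 36 degrees.
Since exterior angles sum to 360: n = 360 / 36 = 10.

10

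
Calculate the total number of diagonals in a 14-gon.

Each of the 14 vertices connects to 11 non-adjacent vertices via diagonals.
Total connections = 14 × 11 = 154, but each diagonal is counted twice.
Number of diagonals = 154 / 2 = 77.

77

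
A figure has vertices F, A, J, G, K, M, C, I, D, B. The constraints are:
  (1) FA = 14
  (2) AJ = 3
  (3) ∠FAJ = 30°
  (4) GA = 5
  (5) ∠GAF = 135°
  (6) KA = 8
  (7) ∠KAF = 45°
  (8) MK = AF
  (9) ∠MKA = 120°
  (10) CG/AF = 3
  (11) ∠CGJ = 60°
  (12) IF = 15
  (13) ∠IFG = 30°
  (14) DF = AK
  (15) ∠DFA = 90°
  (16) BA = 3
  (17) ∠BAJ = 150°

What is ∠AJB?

Step 1: By the law of cosines on triangle JAB: JB² = 3² + 3² − 2·3·3·cos(150°) = 33.59, so JB ≈ 5.8.
Step 2: By the inverse law of cosines on triangle AJB: cos(∠AJB) = (3² + 5.8² − 3²) / (2·3·5.8) = 33.59/34.77 = 0.9659, so ∠AJB = 15°.

Therefore, the measure of angle ∠AJB = 15°.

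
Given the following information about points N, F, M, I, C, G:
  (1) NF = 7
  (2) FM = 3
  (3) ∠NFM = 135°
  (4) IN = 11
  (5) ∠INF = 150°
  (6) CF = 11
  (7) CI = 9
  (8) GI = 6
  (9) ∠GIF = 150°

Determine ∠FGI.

Step 1: By the law of cosines on triangle FNI: FI² = 7² + 11² − 2·7·11·cos(150°) = 303.37, so FI ≈ 17.42.
Step 2: By the law of cosines on triangle GIF: GF² = 6² + 17.42² − 2·6·17.42·cos(150°) = 520.38, so GF ≈ 22.81.
Step 3: By the inverse law of cosines on triangle FGI: cos(∠FGI) = (22.81² + 6² − 17.42²) / (2·22.81·6) = 253.01/273.74 = 0.9243, so ∠FGI = 22.44°.

Therefore, the measure of angle ∠FGI = 22.44°.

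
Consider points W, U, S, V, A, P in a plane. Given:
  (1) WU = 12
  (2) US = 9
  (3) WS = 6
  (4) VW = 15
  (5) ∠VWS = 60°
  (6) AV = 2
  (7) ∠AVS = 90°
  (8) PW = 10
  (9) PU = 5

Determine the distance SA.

Step 1: By the law of cosines on triangle SWV: SV² = 6² + 15² − 2·6·15·cos(60°) = 171, so SV = 3·√19.
Step 2: By the law of cosines on triangle SVA: SA² = (3·√19)² + 2² − 2·3·√19·2·cos(90°) = 175, so SA = 5·√7.

Therefore, the length of SA = 5·√7.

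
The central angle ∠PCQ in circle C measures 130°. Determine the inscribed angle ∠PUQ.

An inscribed angle intercepts an arc from a point on the circle, while the central angle intercepts the same arc from the center.
The inscribed angle is always half the central angle: 130° / 2 = 65°.

65°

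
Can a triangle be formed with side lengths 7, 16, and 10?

Check all three triangle inequalities:
7 + 16 = 23 > 10 ✓
7 + 10 = 17 > 16 ✓
16 + 10 = 26 > 7 ✓
All conditions hold, so these sides form a valid triangle.

Yes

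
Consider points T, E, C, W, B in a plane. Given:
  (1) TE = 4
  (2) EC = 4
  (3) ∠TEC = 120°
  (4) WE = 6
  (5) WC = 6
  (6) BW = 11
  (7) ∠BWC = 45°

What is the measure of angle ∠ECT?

Step 1: By the law of cosines on triangle CET: CT² = 4² + 4² − 2·4·4·cos(120°) = 48, so CT = 4·√3.
Step 2: By the inverse law of cosines on triangle ECT: cos(∠ECT) = (4² + (4·√3)² − 4²) / (2·4·4·√3) = 48/55.43 = 0.866, so ∠ECT = 30°.

Therefore, the measure of angle ∠ECT = 30°.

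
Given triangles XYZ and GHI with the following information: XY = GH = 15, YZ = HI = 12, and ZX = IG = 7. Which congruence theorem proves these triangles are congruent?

Consider the given information: XY = GH = 15, YZ = HI = 12, and ZX = IG = 7
This is not ASA or AAS: ASA requires two angles and the side between them. AAS requires two angles and a non-included side.
The correct criterion is SSS. All three pairs of corresponding sides are equal (Side-Side-Side).

SSS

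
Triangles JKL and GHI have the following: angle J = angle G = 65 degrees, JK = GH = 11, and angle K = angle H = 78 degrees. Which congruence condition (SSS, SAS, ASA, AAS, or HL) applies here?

The given information provides:
angle J = angle G = 65 degrees, JK = GH = 11, and angle K = angle H = 78 degrees
This matches the ASA congruence theorem.
Two pairs of corresponding angles and the included side are equal (Angle-Side-Angle).

ASA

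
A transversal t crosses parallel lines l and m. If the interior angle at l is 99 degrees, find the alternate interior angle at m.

Alternate interior angles formed by parallel lines and a transversal are equal.
The given angle is 99 degrees.
The alternate interior angle = 99 degrees.

99 degrees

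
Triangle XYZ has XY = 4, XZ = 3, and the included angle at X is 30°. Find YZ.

By the law of cosines: YZ^2 = XY^2 + XZ^2 - 2*XY*XZ*cos(X)
YZ^2 = 4^2 + 3^2 - 2*4*3*cos(30°)
YZ^2 = 16 + 9 - 24*(sqrt(3)/2)
YZ^2 = 25 - 12*sqrt(3)
YZ = sqrt(25 - 12*sqrt(3))

sqrt(25 - 12*sqrt(3))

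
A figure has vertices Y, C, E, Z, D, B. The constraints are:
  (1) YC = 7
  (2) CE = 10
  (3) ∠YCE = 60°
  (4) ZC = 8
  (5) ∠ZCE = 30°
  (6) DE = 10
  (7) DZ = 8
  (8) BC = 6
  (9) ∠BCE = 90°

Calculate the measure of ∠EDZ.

Step 1: By the law of cosines on triangle ECZ: EZ² = 10² + 8² − 2·10·8·cos(30°) = 25.44, so EZ ≈ 5.04.
Step 2: By the inverse law of cosines on triangle EDZ: cos(∠EDZ) = (10² + 8² − 5.04²) / (2·10·8) = 138.56/160 = 0.866, so ∠EDZ = 30°.

Therefore, the measure of angle ∠EDZ = 30°.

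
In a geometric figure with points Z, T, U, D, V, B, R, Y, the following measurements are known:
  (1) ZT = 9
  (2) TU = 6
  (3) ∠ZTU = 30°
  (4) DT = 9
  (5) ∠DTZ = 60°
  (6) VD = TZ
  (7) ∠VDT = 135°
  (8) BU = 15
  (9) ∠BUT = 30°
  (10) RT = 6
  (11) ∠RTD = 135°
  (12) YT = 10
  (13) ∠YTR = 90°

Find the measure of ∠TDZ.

Step 1: By the law of cosines on triangle DTZ: DZ² = 9² + 9² − 2·9·9·cos(60°) = 81, so DZ = 9.
Step 2: By the inverse law of cosines on triangle TDZ: cos(∠TDZ) = (9² + 9² − 9²) / (2·9·9) = 81/162 = 0.5, so ∠TDZ = 60°.

Therefore, the measure of angle ∠TDZ = 60°.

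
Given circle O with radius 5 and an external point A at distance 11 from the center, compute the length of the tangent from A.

The tangent, radius, and line from the external point to the center form a right triangle.
The right angle is where the tangent meets the radius.
By the Pythagorean theorem: tangent² + 5² = 11²
tangent² = 121 - 25 = 96
tangent = 4*sqrt(6)

4*sqrt(6)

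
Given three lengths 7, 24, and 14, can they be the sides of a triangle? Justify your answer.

Check the triangle inequality: 7 + 14 = 21 ≤ 24.
Since the sum of two sides does not exceed the third, no triangle can be formed.

No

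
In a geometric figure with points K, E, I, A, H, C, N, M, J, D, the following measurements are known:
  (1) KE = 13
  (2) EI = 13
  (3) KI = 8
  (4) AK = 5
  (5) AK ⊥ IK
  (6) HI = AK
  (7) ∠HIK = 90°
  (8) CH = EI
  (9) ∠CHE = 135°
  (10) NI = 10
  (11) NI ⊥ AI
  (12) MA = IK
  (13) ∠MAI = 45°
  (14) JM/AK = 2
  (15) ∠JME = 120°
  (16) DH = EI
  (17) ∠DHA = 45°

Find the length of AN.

Step 1: By the law of cosines on triangle AKI: AI² = 5² + 8² − 2·5·8·cos(90°) = 89, so AI = √89.
Step 2: By the law of cosines on triangle AIN: AN² = √89² + 10² − 2·√89·10·cos(90°) = 189, so AN = 3·√21.

Therefore, the length of AN = 3·√21.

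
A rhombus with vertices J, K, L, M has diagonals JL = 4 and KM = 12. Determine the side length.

In a rhombus, the diagonals bisect each other perpendicularly, creating four congruent right triangles.
Each triangle has legs 2 (half of 4) and 6 (half of 12).
The hypotenuse of each right triangle is a side of the rhombus:
side = sqrt(2^2 + 6^2) = sqrt(40) = 2*sqrt(10)

2*sqrt(10)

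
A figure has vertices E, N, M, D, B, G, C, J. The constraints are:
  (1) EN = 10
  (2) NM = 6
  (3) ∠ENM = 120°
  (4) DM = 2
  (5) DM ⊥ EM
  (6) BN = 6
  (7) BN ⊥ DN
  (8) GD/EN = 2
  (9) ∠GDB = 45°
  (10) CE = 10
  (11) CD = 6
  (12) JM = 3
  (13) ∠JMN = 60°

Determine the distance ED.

Step 1: By the law of cosines on triangle ENM: EM² = 10² + 6² − 2·10·6·cos(120°) = 196, so EM = 14.
Step 2: By the law of cosines on triangle EMD: ED² = 14² + 2² − 2·14·2·cos(90°) = 200, so ED = 10·√2.

Therefore, the length of ED = 10·√2.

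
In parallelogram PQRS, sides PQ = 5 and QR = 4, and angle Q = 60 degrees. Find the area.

The area of a parallelogram equals the product of two adjacent sides times the sine of the included angle.
This is because the height equals 4 * sin(60°) = 2*sqrt(3).
Area = 5 * 2*sqrt(3) = 10*sqrt(3)

10*sqrt(3)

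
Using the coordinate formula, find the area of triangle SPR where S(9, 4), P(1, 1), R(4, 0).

Shoelace: Area = (1/2)|9(1-0) + 1(0-4) + 4(4-1)| = (1/2)(17) = 17/2

17/2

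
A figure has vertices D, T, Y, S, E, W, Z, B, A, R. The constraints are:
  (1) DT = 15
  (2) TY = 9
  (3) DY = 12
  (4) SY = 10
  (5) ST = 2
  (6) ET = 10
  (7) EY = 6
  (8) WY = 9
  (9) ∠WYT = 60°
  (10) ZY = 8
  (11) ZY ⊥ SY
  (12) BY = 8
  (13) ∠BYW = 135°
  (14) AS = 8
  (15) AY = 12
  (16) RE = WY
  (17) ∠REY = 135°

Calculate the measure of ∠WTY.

Step 1: By the law of cosines on triangle TYW: TW² = 9² + 9² − 2·9·9·cos(60°) = 81, so TW = 9.
Step 2: By the inverse law of cosines on triangle WTY: cos(∠WTY) = (9² + 9² − 9²) / (2·9·9) = 81/162 = 0.5, so ∠WTY = 60°.

Therefore, the measure of angle ∠WTY = 60°.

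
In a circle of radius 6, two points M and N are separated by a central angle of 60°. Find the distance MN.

Chord = 2(6) sin(30°) = 6

6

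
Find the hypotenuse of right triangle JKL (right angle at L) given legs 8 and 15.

By the Pythagorean theorem: JK^2 = JL^2 + KL^2
JK^2 = 8^2 + 15^2 = 64 + 225 = 289
JK = sqrt(289) = 17

17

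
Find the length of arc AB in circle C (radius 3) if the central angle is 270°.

The full circumference is 2πr = 2π(3) = 6*pi.
The arc spans 270° out of 360°, which is a fraction of 3/4.
Arc length = 6*pi × 3/4 = 9*pi/2.

9*pi/2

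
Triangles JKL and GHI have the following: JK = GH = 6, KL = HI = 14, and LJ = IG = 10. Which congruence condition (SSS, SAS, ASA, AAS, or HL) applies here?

The given information provides:
JK = GH = 6, KL = HI = 14, and LJ = IG = 10
This matches the SSS congruence theorem.
All three pairs of corresponding sides are equal (Side-Side-Side).

SSS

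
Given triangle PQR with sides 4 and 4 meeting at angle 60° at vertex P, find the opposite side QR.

By the law of cosines: QR^2 = PQ^2 + PR^2 - 2*PQ*PR*cos(P)
QR^2 = 4^2 + 4^2 - 2*4*4*cos(60°)
QR^2 = 16 + 16 - 32*(1/2)
QR^2 = 16
QR = 4

4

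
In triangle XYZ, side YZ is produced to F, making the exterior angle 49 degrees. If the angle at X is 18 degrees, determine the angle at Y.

angle Y = 49 - 18 = 31 degrees (exterior angle theorem).

31 degrees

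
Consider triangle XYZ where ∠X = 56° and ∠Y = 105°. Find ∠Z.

By the triangle angle sum property, the three interior angles of any triangle add up to 180°.
We know angle X = 56° and angle Y = 105°, so their sum is 161°.
Therefore angle Z = 180° - 161° = 19°.

19 degrees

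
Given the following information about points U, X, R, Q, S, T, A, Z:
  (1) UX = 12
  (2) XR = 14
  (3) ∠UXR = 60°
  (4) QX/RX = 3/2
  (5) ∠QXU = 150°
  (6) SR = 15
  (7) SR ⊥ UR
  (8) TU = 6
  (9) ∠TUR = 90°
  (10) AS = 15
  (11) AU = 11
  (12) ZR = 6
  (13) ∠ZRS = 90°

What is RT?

Step 1: By the law of cosines on triangle UXR: UR² = 12² + 14² − 2·12·14·cos(60°) = 172, so UR = 2·√43.
Step 2: By the law of cosines on triangle RUT: RT² = (2·√43)² + 6² − 2·2·√43·6·cos(90°) = 208, so RT = 4·√13.

Therefore, the length of RT = 4·√13.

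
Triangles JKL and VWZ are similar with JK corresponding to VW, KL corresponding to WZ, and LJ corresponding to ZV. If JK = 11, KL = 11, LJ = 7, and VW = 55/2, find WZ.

Since the triangles are similar, the ratio of corresponding sides is constant.
Scale factor k = VW / JK = 55/2 / 11 = 5/2
WZ = k * KL = 5/2 * 11 = 55/2

55/2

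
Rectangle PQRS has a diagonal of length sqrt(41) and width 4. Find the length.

The diagonal of a rectangle forms a right triangle with the two sides.
Rearranging the Pythagorean theorem: missing side = sqrt(d^2 - known^2).
= sqrt(41 - 16) = sqrt(25) = 5.

5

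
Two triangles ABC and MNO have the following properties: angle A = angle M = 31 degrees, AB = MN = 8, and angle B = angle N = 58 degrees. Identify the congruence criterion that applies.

The given information matches ASA: Two pairs of corresponding angles and the included side are equal (Angle-Side-Angle).

ASA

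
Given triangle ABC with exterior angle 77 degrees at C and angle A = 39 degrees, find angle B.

The exterior angle theorem states that an exterior angle equals the sum of the two non-adjacent interior angles.
So 77 = 39 + angle B, which gives angle B = 77 - 39 = 38 degrees.

38 degrees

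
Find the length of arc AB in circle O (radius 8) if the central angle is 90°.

Arc length = 2πr × θ/360
= 2π × 8 × 1/4
= 4*pi

4*pi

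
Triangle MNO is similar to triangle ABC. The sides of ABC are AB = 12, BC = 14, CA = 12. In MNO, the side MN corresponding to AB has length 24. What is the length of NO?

k = 24/12 = 2. NO = 2 * 14 = 28.

28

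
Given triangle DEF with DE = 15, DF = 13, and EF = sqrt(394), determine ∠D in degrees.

When all three sides of a triangle are known, the law of cosines can be rearranged to find any angle.
cos(C) = (a² + b² - c²) / (2ab) gives cos(D) = 0.
Taking the inverse cosine: D = 90°.

90°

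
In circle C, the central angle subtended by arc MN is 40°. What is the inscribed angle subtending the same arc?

Inscribed angle = 40° / 2 = 20° (inscribed angle theorem).

20°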